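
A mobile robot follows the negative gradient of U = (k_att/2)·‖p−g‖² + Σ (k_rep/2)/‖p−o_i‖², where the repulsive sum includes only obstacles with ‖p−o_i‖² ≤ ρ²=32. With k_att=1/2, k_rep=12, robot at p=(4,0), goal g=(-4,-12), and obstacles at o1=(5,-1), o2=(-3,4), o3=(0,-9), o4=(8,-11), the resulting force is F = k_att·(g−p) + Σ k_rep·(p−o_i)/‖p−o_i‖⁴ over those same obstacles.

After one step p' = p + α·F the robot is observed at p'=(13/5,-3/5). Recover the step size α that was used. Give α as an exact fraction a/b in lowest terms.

α = 1/5

F_att = 1/2·(g−p) = 1/2·(-8,-12) = (-4.0000,-6.0000)
o1: d²=2 ≤ ρ²=32; F_rep = 12·(-1,1)/2² = (-3.0000,3.0000)
o2: d²=65 > ρ²=32 → inactive
o3: d²=97 > ρ²=32 → inactive
o4: d²=137 > ρ²=32 → inactive
F = F_att + ΣF_rep = (-7.0000,-3.0000)
Δp = p'−p = (-1.4000,-0.6000); α = Δx/Fx = (-7/5) / (-7) = 1/5
check: Δy/Fy = (-3/5) / (-3) = 1/5 ✓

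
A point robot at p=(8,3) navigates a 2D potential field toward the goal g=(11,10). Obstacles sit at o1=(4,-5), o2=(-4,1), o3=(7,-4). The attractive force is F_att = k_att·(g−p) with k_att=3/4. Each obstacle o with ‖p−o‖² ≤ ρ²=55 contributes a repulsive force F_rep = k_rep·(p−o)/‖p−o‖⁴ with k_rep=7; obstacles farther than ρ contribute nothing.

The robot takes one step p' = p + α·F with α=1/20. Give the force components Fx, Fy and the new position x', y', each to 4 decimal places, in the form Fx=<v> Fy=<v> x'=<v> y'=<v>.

Fx=2.2528 Fy=5.2696 x'=8.1126 y'=3.2635

F_att = 3/4·(g−p) = 3/4·(3,7) = (2.2500,5.2500)
o1: d²=80 > ρ²=55 → inactive
o2: d²=148 > ρ²=55 → inactive
o3: d²=50 ≤ ρ²=55; F_rep = 7·(1,7)/50² = (0.0028,0.0196)
F = F_att + ΣF_rep = (2.2528,5.2696)
p' = p + 1/20·F = (8.1126,3.2635)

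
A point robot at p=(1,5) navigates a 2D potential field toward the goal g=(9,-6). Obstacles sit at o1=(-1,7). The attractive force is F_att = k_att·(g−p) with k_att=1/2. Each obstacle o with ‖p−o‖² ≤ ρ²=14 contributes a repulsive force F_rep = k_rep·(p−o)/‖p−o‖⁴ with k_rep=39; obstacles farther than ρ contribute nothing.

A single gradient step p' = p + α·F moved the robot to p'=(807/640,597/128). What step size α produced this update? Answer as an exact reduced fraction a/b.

α = 1/20

F_att = 1/2·(g−p) = 1/2·(8,-11) = (4.0000,-5.5000)
o1: d²=8 ≤ ρ²=14; F_rep = 39·(2,-2)/8² = (1.2188,-1.2188)
F = F_att + ΣF_rep = (5.2188,-6.7188)
Δp = p'−p = (0.2609,-0.3359); α = Δx/Fx = (167/640) / (167/32) = 1/20
check: Δy/Fy = (-43/128) / (-215/32) = 1/20 ✓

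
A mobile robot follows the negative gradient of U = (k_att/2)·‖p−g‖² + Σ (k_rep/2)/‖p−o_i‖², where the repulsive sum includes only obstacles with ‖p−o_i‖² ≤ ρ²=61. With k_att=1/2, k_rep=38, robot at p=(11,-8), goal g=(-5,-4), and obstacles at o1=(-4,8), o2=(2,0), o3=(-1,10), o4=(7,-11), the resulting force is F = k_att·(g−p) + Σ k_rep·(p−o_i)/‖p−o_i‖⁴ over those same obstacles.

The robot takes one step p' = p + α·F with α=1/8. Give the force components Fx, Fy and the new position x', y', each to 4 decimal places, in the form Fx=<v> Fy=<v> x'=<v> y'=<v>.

F_att = 1/2·(g−p) = 1/2·(-16,4) = (-8.0000,2.0000)
o1: d²=481 > ρ²=61 → inactive
o2: d²=145 > ρ²=61 → inactive
o3: d²=468 > ρ²=61 → inactive
o4: d²=25 ≤ ρ²=61; F_rep = 38·(4,3)/25² = (0.2432,0.1824)
F = F_att + ΣF_rep = (-7.7568,2.1824)
p' = p + 1/8·F = (10.0304,-7.7272)

Fx=-7.7568 Fy=2.1824 x'=10.0304 y'=-7.7272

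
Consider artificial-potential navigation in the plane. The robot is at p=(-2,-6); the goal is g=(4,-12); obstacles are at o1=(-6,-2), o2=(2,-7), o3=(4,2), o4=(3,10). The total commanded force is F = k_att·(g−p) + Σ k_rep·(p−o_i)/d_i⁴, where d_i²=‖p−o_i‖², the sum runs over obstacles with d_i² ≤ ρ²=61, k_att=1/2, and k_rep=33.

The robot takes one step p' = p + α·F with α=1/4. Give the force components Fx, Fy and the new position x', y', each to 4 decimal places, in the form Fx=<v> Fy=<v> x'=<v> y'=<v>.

Fx=2.6722 Fy=-3.0147 x'=-1.3320 y'=-6.7537

F_att = 1/2·(g−p) = 1/2·(6,-6) = (3.0000,-3.0000)
o1: d²=32 ≤ ρ²=61; F_rep = 33·(4,-4)/32² = (0.1289,-0.1289)
o2: d²=17 ≤ ρ²=61; F_rep = 33·(-4,1)/17² = (-0.4567,0.1142)
o3: d²=100 > ρ²=61 → inactive
o4: d²=281 > ρ²=61 → inactive
F = F_att + ΣF_rep = (2.6722,-3.0147)
p' = p + 1/4·F = (-1.3320,-6.7537)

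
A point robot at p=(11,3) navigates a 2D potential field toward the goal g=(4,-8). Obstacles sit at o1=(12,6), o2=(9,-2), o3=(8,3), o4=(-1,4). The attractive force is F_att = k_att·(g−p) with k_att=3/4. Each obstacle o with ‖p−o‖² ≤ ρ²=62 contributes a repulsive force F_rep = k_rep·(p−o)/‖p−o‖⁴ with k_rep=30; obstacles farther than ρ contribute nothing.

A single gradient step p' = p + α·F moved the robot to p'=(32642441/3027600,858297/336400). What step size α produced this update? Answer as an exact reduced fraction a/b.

F_att = 3/4·(g−p) = 3/4·(-7,-11) = (-5.2500,-8.2500)
o1: d²=10 ≤ ρ²=62; F_rep = 30·(-1,-3)/10² = (-0.3000,-0.9000)
o2: d²=29 ≤ ρ²=62; F_rep = 30·(2,5)/29² = (0.0713,0.1784)
o3: d²=9 ≤ ρ²=62; F_rep = 30·(3,0)/9² = (1.1111,0.0000)
o4: d²=145 > ρ²=62 → inactive
F = F_att + ΣF_rep = (-4.3675,-8.9716)
Δp = p'−p = (-0.2184,-0.4486); α = Δx/Fx = (-661159/3027600) / (-661159/151380) = 1/20
check: Δy/Fy = (-150903/336400) / (-150903/16820) = 1/20 ✓

α = 1/20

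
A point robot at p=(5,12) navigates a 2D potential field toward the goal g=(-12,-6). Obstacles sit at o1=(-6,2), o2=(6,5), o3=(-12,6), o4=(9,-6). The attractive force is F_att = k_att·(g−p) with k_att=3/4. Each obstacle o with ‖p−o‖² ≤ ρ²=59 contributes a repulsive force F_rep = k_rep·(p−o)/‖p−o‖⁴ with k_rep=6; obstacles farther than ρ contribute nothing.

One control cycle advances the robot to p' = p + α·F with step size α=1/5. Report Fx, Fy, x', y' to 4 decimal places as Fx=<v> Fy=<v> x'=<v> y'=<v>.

F_att = 3/4·(g−p) = 3/4·(-17,-18) = (-12.7500,-13.5000)
o1: d²=221 > ρ²=59 → inactive
o2: d²=50 ≤ ρ²=59; F_rep = 6·(-1,7)/50² = (-0.0024,0.0168)
o3: d²=325 > ρ²=59 → inactive
o4: d²=340 > ρ²=59 → inactive
F = F_att + ΣF_rep = (-12.7524,-13.4832)
p' = p + 1/5·F = (2.4495,9.3034)

Fx=-12.7524 Fy=-13.4832 x'=2.4495 y'=9.3034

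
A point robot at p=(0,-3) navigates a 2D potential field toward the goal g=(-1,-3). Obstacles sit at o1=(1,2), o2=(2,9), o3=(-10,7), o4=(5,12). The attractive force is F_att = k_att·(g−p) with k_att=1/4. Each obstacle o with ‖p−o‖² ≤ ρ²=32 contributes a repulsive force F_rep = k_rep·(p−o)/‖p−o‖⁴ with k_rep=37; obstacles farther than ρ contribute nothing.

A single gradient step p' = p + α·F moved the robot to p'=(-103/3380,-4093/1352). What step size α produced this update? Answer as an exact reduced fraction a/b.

α = 1/10

F_att = 1/4·(g−p) = 1/4·(-1,0) = (-0.2500,0.0000)
o1: d²=26 ≤ ρ²=32; F_rep = 37·(-1,-5)/26² = (-0.0547,-0.2737)
o2: d²=148 > ρ²=32 → inactive
o3: d²=200 > ρ²=32 → inactive
o4: d²=250 > ρ²=32 → inactive
F = F_att + ΣF_rep = (-0.3047,-0.2737)
Δp = p'−p = (-0.0305,-0.0274); α = Δx/Fx = (-103/3380) / (-103/338) = 1/10
check: Δy/Fy = (-37/1352) / (-185/676) = 1/10 ✓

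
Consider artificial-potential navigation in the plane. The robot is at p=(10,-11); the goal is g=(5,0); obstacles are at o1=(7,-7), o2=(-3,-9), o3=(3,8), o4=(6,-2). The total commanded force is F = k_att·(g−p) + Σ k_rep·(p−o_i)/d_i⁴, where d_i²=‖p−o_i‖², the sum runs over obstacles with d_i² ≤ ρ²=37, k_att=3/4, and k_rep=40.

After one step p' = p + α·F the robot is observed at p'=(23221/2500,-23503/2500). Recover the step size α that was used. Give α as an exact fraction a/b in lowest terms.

α = 1/5

F_att = 3/4·(g−p) = 3/4·(-5,11) = (-3.7500,8.2500)
o1: d²=25 ≤ ρ²=37; F_rep = 40·(3,-4)/25² = (0.1920,-0.2560)
o2: d²=173 > ρ²=37 → inactive
o3: d²=410 > ρ²=37 → inactive
o4: d²=97 > ρ²=37 → inactive
F = F_att + ΣF_rep = (-3.5580,7.9940)
Δp = p'−p = (-0.7116,1.5988); α = Δx/Fx = (-1779/2500) / (-1779/500) = 1/5
check: Δy/Fy = (3997/2500) / (3997/500) = 1/5 ✓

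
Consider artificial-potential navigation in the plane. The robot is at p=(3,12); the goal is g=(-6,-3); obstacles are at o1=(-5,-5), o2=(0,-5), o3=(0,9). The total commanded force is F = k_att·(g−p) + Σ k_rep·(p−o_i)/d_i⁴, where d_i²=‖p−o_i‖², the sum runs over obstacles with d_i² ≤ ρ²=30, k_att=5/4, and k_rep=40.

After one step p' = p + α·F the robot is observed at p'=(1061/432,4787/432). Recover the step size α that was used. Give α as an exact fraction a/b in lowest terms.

α = 1/20

F_att = 5/4·(g−p) = 5/4·(-9,-15) = (-11.2500,-18.7500)
o1: d²=353 > ρ²=30 → inactive
o2: d²=298 > ρ²=30 → inactive
o3: d²=18 ≤ ρ²=30; F_rep = 40·(3,3)/18² = (0.3704,0.3704)
F = F_att + ΣF_rep = (-10.8796,-18.3796)
Δp = p'−p = (-0.5440,-0.9190); α = Δx/Fx = (-235/432) / (-1175/108) = 1/20
check: Δy/Fy = (-397/432) / (-1985/108) = 1/20 ✓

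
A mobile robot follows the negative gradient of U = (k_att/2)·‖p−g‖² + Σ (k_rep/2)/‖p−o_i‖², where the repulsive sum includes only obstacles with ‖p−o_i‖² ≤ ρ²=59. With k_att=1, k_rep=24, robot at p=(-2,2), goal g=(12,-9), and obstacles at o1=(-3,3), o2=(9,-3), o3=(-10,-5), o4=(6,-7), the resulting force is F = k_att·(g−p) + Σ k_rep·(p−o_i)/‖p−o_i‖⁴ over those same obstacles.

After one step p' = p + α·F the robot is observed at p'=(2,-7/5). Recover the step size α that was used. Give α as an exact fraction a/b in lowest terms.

F_att = 1·(g−p) = 1·(14,-11) = (14.0000,-11.0000)
o1: d²=2 ≤ ρ²=59; F_rep = 24·(1,-1)/2² = (6.0000,-6.0000)
o2: d²=146 > ρ²=59 → inactive
o3: d²=113 > ρ²=59 → inactive
o4: d²=145 > ρ²=59 → inactive
F = F_att + ΣF_rep = (20.0000,-17.0000)
Δp = p'−p = (4.0000,-3.4000); α = Δx/Fx = (4) / (20) = 1/5
check: Δy/Fy = (-17/5) / (-17) = 1/5 ✓

α = 1/5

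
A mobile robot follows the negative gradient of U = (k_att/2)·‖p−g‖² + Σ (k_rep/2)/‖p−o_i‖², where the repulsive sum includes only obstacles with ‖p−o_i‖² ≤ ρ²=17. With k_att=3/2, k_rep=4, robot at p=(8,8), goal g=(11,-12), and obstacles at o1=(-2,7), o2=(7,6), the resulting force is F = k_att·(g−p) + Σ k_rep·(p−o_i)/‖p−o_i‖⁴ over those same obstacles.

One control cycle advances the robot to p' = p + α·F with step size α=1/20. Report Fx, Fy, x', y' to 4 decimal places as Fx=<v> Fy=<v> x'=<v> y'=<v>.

F_att = 3/2·(g−p) = 3/2·(3,-20) = (4.5000,-30.0000)
o1: d²=101 > ρ²=17 → inactive
o2: d²=5 ≤ ρ²=17; F_rep = 4·(1,2)/5² = (0.1600,0.3200)
F = F_att + ΣF_rep = (4.6600,-29.6800)
p' = p + 1/20·F = (8.2330,6.5160)

Fx=4.6600 Fy=-29.6800 x'=8.2330 y'=6.5160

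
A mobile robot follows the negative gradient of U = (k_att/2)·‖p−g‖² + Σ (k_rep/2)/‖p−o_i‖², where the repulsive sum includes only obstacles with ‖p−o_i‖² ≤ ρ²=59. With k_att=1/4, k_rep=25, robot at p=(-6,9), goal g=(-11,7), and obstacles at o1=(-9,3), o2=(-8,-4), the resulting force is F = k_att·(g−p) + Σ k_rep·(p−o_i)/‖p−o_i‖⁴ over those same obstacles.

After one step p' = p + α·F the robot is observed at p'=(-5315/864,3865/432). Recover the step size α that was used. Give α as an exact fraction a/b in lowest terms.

F_att = 1/4·(g−p) = 1/4·(-5,-2) = (-1.2500,-0.5000)
o1: d²=45 ≤ ρ²=59; F_rep = 25·(3,6)/45² = (0.0370,0.0741)
o2: d²=173 > ρ²=59 → inactive
F = F_att + ΣF_rep = (-1.2130,-0.4259)
Δp = p'−p = (-0.1516,-0.0532); α = Δx/Fx = (-131/864) / (-131/108) = 1/8
check: Δy/Fy = (-23/432) / (-23/54) = 1/8 ✓

α = 1/8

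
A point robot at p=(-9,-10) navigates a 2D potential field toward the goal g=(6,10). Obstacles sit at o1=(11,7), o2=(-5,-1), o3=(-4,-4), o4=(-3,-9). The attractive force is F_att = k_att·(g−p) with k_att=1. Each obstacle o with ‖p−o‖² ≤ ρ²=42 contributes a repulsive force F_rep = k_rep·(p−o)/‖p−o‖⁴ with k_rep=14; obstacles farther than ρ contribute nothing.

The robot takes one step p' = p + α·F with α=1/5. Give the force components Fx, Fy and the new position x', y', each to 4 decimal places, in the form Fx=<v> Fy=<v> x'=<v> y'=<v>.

F_att = 1·(g−p) = 1·(15,20) = (15.0000,20.0000)
o1: d²=689 > ρ²=42 → inactive
o2: d²=97 > ρ²=42 → inactive
o3: d²=61 > ρ²=42 → inactive
o4: d²=37 ≤ ρ²=42; F_rep = 14·(-6,-1)/37² = (-0.0614,-0.0102)
F = F_att + ΣF_rep = (14.9386,19.9898)
p' = p + 1/5·F = (-6.0123,-6.0020)

Fx=14.9386 Fy=19.9898 x'=-6.0123 y'=-6.0020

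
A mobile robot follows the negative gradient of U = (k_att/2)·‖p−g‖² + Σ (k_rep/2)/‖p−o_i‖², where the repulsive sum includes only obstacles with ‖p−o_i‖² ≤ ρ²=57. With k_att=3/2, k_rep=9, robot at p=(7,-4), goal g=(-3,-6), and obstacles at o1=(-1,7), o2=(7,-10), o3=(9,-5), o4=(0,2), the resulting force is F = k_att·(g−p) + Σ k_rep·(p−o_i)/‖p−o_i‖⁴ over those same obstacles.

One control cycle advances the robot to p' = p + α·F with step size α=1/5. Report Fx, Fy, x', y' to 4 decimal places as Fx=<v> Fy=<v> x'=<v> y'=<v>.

Fx=-15.7200 Fy=-2.5983 x'=3.8560 y'=-4.5197

F_att = 3/2·(g−p) = 3/2·(-10,-2) = (-15.0000,-3.0000)
o1: d²=185 > ρ²=57 → inactive
o2: d²=36 ≤ ρ²=57; F_rep = 9·(0,6)/36² = (0.0000,0.0417)
o3: d²=5 ≤ ρ²=57; F_rep = 9·(-2,1)/5² = (-0.7200,0.3600)
o4: d²=85 > ρ²=57 → inactive
F = F_att + ΣF_rep = (-15.7200,-2.5983)
p' = p + 1/5·F = (3.8560,-4.5197)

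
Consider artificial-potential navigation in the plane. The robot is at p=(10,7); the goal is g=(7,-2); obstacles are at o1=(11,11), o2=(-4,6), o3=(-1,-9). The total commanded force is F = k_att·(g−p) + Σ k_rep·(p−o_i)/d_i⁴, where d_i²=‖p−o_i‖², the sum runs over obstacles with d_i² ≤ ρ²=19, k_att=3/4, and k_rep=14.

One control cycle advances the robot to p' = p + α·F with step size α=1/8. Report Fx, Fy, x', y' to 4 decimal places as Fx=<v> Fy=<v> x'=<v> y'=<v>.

Fx=-2.2984 Fy=-6.9438 x'=9.7127 y'=6.1320

F_att = 3/4·(g−p) = 3/4·(-3,-9) = (-2.2500,-6.7500)
o1: d²=17 ≤ ρ²=19; F_rep = 14·(-1,-4)/17² = (-0.0484,-0.1938)
o2: d²=197 > ρ²=19 → inactive
o3: d²=377 > ρ²=19 → inactive
F = F_att + ΣF_rep = (-2.2984,-6.9438)
p' = p + 1/8·F = (9.7127,6.1320)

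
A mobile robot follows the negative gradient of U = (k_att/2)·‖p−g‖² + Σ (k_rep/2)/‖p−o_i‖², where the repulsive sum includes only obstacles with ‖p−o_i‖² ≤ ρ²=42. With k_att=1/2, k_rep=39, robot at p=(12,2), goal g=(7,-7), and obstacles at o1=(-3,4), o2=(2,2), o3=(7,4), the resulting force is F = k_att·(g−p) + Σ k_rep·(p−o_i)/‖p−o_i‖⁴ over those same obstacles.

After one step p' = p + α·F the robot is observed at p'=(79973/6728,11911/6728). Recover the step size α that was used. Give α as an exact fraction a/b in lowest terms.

α = 1/20

F_att = 1/2·(g−p) = 1/2·(-5,-9) = (-2.5000,-4.5000)
o1: d²=229 > ρ²=42 → inactive
o2: d²=100 > ρ²=42 → inactive
o3: d²=29 ≤ ρ²=42; F_rep = 39·(5,-2)/29² = (0.2319,-0.0927)
F = F_att + ΣF_rep = (-2.2681,-4.5927)
Δp = p'−p = (-0.1134,-0.2296); α = Δx/Fx = (-763/6728) / (-3815/1682) = 1/20
check: Δy/Fy = (-1545/6728) / (-7725/1682) = 1/20 ✓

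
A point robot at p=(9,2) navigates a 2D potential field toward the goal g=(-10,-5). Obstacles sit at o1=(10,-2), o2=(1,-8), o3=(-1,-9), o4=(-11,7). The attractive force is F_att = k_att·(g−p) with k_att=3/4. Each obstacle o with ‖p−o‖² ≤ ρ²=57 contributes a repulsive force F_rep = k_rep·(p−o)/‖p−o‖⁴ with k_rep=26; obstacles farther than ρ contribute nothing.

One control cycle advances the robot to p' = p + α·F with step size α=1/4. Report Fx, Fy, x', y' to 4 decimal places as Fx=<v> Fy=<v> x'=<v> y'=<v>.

Fx=-14.3400 Fy=-4.8901 x'=5.4150 y'=0.7775

F_att = 3/4·(g−p) = 3/4·(-19,-7) = (-14.2500,-5.2500)
o1: d²=17 ≤ ρ²=57; F_rep = 26·(-1,4)/17² = (-0.0900,0.3599)
o2: d²=164 > ρ²=57 → inactive
o3: d²=221 > ρ²=57 → inactive
o4: d²=425 > ρ²=57 → inactive
F = F_att + ΣF_rep = (-14.3400,-4.8901)
p' = p + 1/4·F = (5.4150,0.7775)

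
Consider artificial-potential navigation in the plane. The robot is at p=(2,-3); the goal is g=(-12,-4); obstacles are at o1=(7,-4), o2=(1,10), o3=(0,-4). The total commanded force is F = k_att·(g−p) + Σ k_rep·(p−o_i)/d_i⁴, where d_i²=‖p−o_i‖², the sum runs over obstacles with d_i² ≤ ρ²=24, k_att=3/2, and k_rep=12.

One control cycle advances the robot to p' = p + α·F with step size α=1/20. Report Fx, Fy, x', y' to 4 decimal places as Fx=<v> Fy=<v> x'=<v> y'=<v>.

F_att = 3/2·(g−p) = 3/2·(-14,-1) = (-21.0000,-1.5000)
o1: d²=26 > ρ²=24 → inactive
o2: d²=170 > ρ²=24 → inactive
o3: d²=5 ≤ ρ²=24; F_rep = 12·(2,1)/5² = (0.9600,0.4800)
F = F_att + ΣF_rep = (-20.0400,-1.0200)
p' = p + 1/20·F = (0.9980,-3.0510)

Fx=-20.0400 Fy=-1.0200 x'=0.9980 y'=-3.0510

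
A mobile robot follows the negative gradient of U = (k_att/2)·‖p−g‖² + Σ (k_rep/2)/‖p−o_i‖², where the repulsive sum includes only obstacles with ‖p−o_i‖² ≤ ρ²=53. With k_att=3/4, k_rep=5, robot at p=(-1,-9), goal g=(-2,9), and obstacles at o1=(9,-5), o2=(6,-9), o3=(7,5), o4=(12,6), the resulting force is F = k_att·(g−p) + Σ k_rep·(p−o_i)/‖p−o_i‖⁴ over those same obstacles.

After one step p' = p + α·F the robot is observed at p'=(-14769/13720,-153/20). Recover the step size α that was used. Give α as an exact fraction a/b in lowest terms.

F_att = 3/4·(g−p) = 3/4·(-1,18) = (-0.7500,13.5000)
o1: d²=116 > ρ²=53 → inactive
o2: d²=49 ≤ ρ²=53; F_rep = 5·(-7,0)/49² = (-0.0146,0.0000)
o3: d²=260 > ρ²=53 → inactive
o4: d²=394 > ρ²=53 → inactive
F = F_att + ΣF_rep = (-0.7646,13.5000)
Δp = p'−p = (-0.0765,1.3500); α = Δx/Fx = (-1049/13720) / (-1049/1372) = 1/10
check: Δy/Fy = (27/20) / (27/2) = 1/10 ✓

α = 1/10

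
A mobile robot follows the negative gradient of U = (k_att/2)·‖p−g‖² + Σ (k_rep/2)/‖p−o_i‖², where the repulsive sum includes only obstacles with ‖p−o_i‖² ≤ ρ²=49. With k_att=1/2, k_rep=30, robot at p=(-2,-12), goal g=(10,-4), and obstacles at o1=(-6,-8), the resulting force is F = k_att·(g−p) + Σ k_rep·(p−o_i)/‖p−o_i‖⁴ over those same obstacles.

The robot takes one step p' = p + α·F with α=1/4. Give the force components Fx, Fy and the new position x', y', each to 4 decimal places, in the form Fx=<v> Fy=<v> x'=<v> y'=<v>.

Fx=6.1172 Fy=3.8828 x'=-0.4707 y'=-11.0293

F_att = 1/2·(g−p) = 1/2·(12,8) = (6.0000,4.0000)
o1: d²=32 ≤ ρ²=49; F_rep = 30·(4,-4)/32² = (0.1172,-0.1172)
F = F_att + ΣF_rep = (6.1172,3.8828)
p' = p + 1/4·F = (-0.4707,-11.0293)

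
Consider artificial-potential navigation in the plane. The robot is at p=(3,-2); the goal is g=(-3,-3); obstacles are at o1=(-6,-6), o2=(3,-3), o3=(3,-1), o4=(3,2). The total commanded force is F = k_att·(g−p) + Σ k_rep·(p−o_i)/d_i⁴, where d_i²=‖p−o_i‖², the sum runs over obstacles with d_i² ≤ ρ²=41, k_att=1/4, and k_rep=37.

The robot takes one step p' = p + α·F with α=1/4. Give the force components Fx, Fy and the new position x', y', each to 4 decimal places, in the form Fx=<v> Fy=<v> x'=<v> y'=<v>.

Fx=-1.5000 Fy=-0.8281 x'=2.6250 y'=-2.2070

F_att = 1/4·(g−p) = 1/4·(-6,-1) = (-1.5000,-0.2500)
o1: d²=97 > ρ²=41 → inactive
o2: d²=1 ≤ ρ²=41; F_rep = 37·(0,1)/1² = (0.0000,37.0000)
o3: d²=1 ≤ ρ²=41; F_rep = 37·(0,-1)/1² = (0.0000,-37.0000)
o4: d²=16 ≤ ρ²=41; F_rep = 37·(0,-4)/16² = (0.0000,-0.5781)
F = F_att + ΣF_rep = (-1.5000,-0.8281)
p' = p + 1/4·F = (2.6250,-2.2070)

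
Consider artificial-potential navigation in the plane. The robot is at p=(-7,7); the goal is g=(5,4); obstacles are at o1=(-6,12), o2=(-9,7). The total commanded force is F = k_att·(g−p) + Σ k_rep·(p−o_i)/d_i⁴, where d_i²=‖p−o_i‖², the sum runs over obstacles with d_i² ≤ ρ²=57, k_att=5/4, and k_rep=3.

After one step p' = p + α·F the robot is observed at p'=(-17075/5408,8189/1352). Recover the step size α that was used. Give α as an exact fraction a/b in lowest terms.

F_att = 5/4·(g−p) = 5/4·(12,-3) = (15.0000,-3.7500)
o1: d²=26 ≤ ρ²=57; F_rep = 3·(-1,-5)/26² = (-0.0044,-0.0222)
o2: d²=4 ≤ ρ²=57; F_rep = 3·(2,0)/4² = (0.3750,0.0000)
F = F_att + ΣF_rep = (15.3706,-3.7722)
Δp = p'−p = (3.8426,-0.9430); α = Δx/Fx = (20781/5408) / (20781/1352) = 1/4
check: Δy/Fy = (-1275/1352) / (-1275/338) = 1/4 ✓

α = 1/4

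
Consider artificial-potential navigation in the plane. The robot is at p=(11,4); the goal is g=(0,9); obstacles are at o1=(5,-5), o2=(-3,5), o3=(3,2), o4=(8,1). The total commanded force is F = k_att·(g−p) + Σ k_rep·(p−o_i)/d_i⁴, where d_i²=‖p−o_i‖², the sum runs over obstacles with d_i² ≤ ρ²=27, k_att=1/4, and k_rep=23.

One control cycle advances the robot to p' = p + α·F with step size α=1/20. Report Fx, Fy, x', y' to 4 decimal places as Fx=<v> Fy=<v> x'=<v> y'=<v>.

F_att = 1/4·(g−p) = 1/4·(-11,5) = (-2.7500,1.2500)
o1: d²=117 > ρ²=27 → inactive
o2: d²=197 > ρ²=27 → inactive
o3: d²=68 > ρ²=27 → inactive
o4: d²=18 ≤ ρ²=27; F_rep = 23·(3,3)/18² = (0.2130,0.2130)
F = F_att + ΣF_rep = (-2.5370,1.4630)
p' = p + 1/20·F = (10.8731,4.0731)

Fx=-2.5370 Fy=1.4630 x'=10.8731 y'=4.0731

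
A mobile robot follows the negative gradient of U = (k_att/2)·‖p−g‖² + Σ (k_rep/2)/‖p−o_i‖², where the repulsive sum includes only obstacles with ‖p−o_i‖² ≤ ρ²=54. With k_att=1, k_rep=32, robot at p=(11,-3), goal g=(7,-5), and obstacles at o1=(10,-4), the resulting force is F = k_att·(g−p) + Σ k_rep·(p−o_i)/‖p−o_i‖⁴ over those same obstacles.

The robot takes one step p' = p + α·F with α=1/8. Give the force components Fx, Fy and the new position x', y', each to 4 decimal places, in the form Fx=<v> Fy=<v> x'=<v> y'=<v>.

Fx=4.0000 Fy=6.0000 x'=11.5000 y'=-2.2500

F_att = 1·(g−p) = 1·(-4,-2) = (-4.0000,-2.0000)
o1: d²=2 ≤ ρ²=54; F_rep = 32·(1,1)/2² = (8.0000,8.0000)
F = F_att + ΣF_rep = (4.0000,6.0000)
p' = p + 1/8·F = (11.5000,-2.2500)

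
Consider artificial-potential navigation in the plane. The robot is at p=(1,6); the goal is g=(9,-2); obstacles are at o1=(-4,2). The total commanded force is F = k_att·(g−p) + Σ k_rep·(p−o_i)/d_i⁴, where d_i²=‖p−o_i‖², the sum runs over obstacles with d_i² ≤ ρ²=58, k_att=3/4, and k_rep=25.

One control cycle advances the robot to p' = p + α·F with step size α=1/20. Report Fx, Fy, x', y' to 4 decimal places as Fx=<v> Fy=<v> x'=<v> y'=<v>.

F_att = 3/4·(g−p) = 3/4·(8,-8) = (6.0000,-6.0000)
o1: d²=41 ≤ ρ²=58; F_rep = 25·(5,4)/41² = (0.0744,0.0595)
F = F_att + ΣF_rep = (6.0744,-5.9405)
p' = p + 1/20·F = (1.3037,5.7030)

Fx=6.0744 Fy=-5.9405 x'=1.3037 y'=5.7030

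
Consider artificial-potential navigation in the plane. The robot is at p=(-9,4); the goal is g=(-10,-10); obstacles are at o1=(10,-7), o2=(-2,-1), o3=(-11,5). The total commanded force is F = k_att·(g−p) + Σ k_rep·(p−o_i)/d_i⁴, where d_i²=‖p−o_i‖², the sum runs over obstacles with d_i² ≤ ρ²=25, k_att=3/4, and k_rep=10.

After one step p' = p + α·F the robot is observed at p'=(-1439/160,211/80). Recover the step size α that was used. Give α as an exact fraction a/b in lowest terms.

α = 1/8

F_att = 3/4·(g−p) = 3/4·(-1,-14) = (-0.7500,-10.5000)
o1: d²=482 > ρ²=25 → inactive
o2: d²=74 > ρ²=25 → inactive
o3: d²=5 ≤ ρ²=25; F_rep = 10·(2,-1)/5² = (0.8000,-0.4000)
F = F_att + ΣF_rep = (0.0500,-10.9000)
Δp = p'−p = (0.0063,-1.3625); α = Δx/Fx = (1/160) / (1/20) = 1/8
check: Δy/Fy = (-109/80) / (-109/10) = 1/8 ✓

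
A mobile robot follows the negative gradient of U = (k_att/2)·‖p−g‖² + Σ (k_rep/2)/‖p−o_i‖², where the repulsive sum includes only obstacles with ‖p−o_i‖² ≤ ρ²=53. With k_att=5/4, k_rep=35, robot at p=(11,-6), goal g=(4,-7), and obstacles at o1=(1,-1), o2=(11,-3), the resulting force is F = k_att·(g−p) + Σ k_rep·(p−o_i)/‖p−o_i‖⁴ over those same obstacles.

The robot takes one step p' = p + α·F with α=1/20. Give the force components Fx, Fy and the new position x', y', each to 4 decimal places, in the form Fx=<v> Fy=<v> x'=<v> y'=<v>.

F_att = 5/4·(g−p) = 5/4·(-7,-1) = (-8.7500,-1.2500)
o1: d²=125 > ρ²=53 → inactive
o2: d²=9 ≤ ρ²=53; F_rep = 35·(0,-3)/9² = (0.0000,-1.2963)
F = F_att + ΣF_rep = (-8.7500,-2.5463)
p' = p + 1/20·F = (10.5625,-6.1273)

Fx=-8.7500 Fy=-2.5463 x'=10.5625 y'=-6.1273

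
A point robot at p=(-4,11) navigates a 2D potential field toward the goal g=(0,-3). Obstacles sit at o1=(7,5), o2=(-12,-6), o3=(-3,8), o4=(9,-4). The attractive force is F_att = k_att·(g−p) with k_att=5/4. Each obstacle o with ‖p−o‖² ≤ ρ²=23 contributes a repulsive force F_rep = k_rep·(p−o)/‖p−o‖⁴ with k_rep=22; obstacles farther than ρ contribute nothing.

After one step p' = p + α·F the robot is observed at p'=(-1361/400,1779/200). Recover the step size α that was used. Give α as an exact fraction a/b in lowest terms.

F_att = 5/4·(g−p) = 5/4·(4,-14) = (5.0000,-17.5000)
o1: d²=157 > ρ²=23 → inactive
o2: d²=353 > ρ²=23 → inactive
o3: d²=10 ≤ ρ²=23; F_rep = 22·(-1,3)/10² = (-0.2200,0.6600)
o4: d²=394 > ρ²=23 → inactive
F = F_att + ΣF_rep = (4.7800,-16.8400)
Δp = p'−p = (0.5975,-2.1050); α = Δx/Fx = (239/400) / (239/50) = 1/8
check: Δy/Fy = (-421/200) / (-421/25) = 1/8 ✓

α = 1/8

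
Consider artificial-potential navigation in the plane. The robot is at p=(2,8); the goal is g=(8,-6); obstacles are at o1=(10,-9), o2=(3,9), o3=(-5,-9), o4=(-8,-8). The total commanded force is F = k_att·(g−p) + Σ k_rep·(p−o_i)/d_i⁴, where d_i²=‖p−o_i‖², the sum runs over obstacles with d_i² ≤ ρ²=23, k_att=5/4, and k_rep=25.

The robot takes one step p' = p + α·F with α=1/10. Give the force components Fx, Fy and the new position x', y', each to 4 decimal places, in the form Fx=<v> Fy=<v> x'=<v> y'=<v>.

F_att = 5/4·(g−p) = 5/4·(6,-14) = (7.5000,-17.5000)
o1: d²=353 > ρ²=23 → inactive
o2: d²=2 ≤ ρ²=23; F_rep = 25·(-1,-1)/2² = (-6.2500,-6.2500)
o3: d²=338 > ρ²=23 → inactive
o4: d²=356 > ρ²=23 → inactive
F = F_att + ΣF_rep = (1.2500,-23.7500)
p' = p + 1/10·F = (2.1250,5.6250)

Fx=1.2500 Fy=-23.7500 x'=2.1250 y'=5.6250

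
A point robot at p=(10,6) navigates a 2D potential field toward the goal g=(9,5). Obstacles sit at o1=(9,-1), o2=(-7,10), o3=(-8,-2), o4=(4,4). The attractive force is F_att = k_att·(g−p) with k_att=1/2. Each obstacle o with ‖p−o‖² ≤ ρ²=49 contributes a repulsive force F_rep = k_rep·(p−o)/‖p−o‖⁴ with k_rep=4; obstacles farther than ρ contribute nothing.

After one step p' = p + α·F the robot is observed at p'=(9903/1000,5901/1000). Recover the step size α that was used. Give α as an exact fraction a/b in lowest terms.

F_att = 1/2·(g−p) = 1/2·(-1,-1) = (-0.5000,-0.5000)
o1: d²=50 > ρ²=49 → inactive
o2: d²=305 > ρ²=49 → inactive
o3: d²=388 > ρ²=49 → inactive
o4: d²=40 ≤ ρ²=49; F_rep = 4·(6,2)/40² = (0.0150,0.0050)
F = F_att + ΣF_rep = (-0.4850,-0.4950)
Δp = p'−p = (-0.0970,-0.0990); α = Δx/Fx = (-97/1000) / (-97/200) = 1/5
check: Δy/Fy = (-99/1000) / (-99/200) = 1/5 ✓

α = 1/5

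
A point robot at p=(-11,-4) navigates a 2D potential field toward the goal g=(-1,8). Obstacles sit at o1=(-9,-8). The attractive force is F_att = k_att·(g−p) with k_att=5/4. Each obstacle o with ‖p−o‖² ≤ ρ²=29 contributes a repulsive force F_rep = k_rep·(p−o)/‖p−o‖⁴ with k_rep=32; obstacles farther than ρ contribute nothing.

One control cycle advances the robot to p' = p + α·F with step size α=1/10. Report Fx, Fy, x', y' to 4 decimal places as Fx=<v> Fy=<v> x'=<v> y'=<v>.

Fx=12.3400 Fy=15.3200 x'=-9.7660 y'=-2.4680

F_att = 5/4·(g−p) = 5/4·(10,12) = (12.5000,15.0000)
o1: d²=20 ≤ ρ²=29; F_rep = 32·(-2,4)/20² = (-0.1600,0.3200)
F = F_att + ΣF_rep = (12.3400,15.3200)
p' = p + 1/10·F = (-9.7660,-2.4680)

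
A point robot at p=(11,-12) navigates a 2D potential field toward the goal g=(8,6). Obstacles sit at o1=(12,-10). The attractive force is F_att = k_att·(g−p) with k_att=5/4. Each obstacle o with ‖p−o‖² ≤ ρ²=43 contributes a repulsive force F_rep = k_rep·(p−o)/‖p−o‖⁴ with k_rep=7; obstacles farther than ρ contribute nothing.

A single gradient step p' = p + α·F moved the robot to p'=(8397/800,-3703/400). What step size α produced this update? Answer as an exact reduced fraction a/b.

α = 1/8

F_att = 5/4·(g−p) = 5/4·(-3,18) = (-3.7500,22.5000)
o1: d²=5 ≤ ρ²=43; F_rep = 7·(-1,-2)/5² = (-0.2800,-0.5600)
F = F_att + ΣF_rep = (-4.0300,21.9400)
Δp = p'−p = (-0.5038,2.7425); α = Δx/Fx = (-403/800) / (-403/100) = 1/8
check: Δy/Fy = (1097/400) / (1097/50) = 1/8 ✓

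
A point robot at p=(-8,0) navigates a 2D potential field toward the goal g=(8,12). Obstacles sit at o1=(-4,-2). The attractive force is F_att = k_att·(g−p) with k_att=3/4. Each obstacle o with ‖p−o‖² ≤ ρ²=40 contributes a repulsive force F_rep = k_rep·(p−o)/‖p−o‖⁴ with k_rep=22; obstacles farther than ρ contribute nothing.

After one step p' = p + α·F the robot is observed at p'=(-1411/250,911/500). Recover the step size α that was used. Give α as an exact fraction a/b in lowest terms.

α = 1/5

F_att = 3/4·(g−p) = 3/4·(16,12) = (12.0000,9.0000)
o1: d²=20 ≤ ρ²=40; F_rep = 22·(-4,2)/20² = (-0.2200,0.1100)
F = F_att + ΣF_rep = (11.7800,9.1100)
Δp = p'−p = (2.3560,1.8220); α = Δx/Fx = (589/250) / (589/50) = 1/5
check: Δy/Fy = (911/500) / (911/100) = 1/5 ✓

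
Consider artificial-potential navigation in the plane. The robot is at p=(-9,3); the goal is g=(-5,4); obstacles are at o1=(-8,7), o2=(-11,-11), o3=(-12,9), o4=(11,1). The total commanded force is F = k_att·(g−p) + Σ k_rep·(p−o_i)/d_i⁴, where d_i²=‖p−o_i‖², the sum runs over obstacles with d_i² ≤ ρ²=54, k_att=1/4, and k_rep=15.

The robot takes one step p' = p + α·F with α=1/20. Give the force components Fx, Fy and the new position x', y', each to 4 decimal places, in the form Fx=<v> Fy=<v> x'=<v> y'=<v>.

Fx=0.9703 Fy=-0.0021 x'=-8.9515 y'=2.9999

F_att = 1/4·(g−p) = 1/4·(4,1) = (1.0000,0.2500)
o1: d²=17 ≤ ρ²=54; F_rep = 15·(-1,-4)/17² = (-0.0519,-0.2076)
o2: d²=200 > ρ²=54 → inactive
o3: d²=45 ≤ ρ²=54; F_rep = 15·(3,-6)/45² = (0.0222,-0.0444)
o4: d²=404 > ρ²=54 → inactive
F = F_att + ΣF_rep = (0.9703,-0.0021)
p' = p + 1/20·F = (-8.9515,2.9999)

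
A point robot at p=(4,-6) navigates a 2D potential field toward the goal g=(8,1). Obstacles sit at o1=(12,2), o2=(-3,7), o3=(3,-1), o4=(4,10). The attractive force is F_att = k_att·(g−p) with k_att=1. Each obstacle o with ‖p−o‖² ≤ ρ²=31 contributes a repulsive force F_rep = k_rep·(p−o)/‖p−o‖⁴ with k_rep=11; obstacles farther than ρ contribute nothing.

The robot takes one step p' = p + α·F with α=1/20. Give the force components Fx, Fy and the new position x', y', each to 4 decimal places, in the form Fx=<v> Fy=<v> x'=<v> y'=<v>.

Fx=4.0163 Fy=6.9186 x'=4.2008 y'=-5.6541

F_att = 1·(g−p) = 1·(4,7) = (4.0000,7.0000)
o1: d²=128 > ρ²=31 → inactive
o2: d²=218 > ρ²=31 → inactive
o3: d²=26 ≤ ρ²=31; F_rep = 11·(1,-5)/26² = (0.0163,-0.0814)
o4: d²=256 > ρ²=31 → inactive
F = F_att + ΣF_rep = (4.0163,6.9186)
p' = p + 1/20·F = (4.2008,-5.6541)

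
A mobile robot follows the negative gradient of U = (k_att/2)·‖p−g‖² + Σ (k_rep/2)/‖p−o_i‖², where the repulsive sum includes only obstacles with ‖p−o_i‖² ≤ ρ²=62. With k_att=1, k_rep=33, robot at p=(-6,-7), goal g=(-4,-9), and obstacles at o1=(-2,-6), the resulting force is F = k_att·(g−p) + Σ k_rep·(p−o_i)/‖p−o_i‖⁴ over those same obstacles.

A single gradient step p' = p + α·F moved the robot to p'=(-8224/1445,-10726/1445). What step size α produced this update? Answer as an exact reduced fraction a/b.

α = 1/5

F_att = 1·(g−p) = 1·(2,-2) = (2.0000,-2.0000)
o1: d²=17 ≤ ρ²=62; F_rep = 33·(-4,-1)/17² = (-0.4567,-0.1142)
F = F_att + ΣF_rep = (1.5433,-2.1142)
Δp = p'−p = (0.3087,-0.4228); α = Δx/Fx = (446/1445) / (446/289) = 1/5
check: Δy/Fy = (-611/1445) / (-611/289) = 1/5 ✓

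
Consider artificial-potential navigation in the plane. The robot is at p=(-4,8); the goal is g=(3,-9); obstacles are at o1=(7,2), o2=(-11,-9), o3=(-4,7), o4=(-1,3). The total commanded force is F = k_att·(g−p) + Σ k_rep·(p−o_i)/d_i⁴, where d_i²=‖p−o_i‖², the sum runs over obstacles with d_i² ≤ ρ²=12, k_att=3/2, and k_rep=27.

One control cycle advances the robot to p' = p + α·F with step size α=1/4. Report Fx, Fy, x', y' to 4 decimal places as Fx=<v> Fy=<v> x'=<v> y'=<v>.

Fx=10.5000 Fy=1.5000 x'=-1.3750 y'=8.3750

F_att = 3/2·(g−p) = 3/2·(7,-17) = (10.5000,-25.5000)
o1: d²=157 > ρ²=12 → inactive
o2: d²=338 > ρ²=12 → inactive
o3: d²=1 ≤ ρ²=12; F_rep = 27·(0,1)/1² = (0.0000,27.0000)
o4: d²=34 > ρ²=12 → inactive
F = F_att + ΣF_rep = (10.5000,1.5000)
p' = p + 1/4·F = (-1.3750,8.3750)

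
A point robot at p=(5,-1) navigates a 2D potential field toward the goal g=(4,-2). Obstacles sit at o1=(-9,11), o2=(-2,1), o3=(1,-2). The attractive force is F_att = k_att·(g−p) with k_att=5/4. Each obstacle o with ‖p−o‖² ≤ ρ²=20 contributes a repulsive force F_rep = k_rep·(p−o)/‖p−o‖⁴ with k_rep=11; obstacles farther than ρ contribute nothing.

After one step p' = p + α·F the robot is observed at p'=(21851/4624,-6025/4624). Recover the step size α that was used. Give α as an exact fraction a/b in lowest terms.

F_att = 5/4·(g−p) = 5/4·(-1,-1) = (-1.2500,-1.2500)
o1: d²=340 > ρ²=20 → inactive
o2: d²=53 > ρ²=20 → inactive
o3: d²=17 ≤ ρ²=20; F_rep = 11·(4,1)/17² = (0.1522,0.0381)
F = F_att + ΣF_rep = (-1.0978,-1.2119)
Δp = p'−p = (-0.2744,-0.3030); α = Δx/Fx = (-1269/4624) / (-1269/1156) = 1/4
check: Δy/Fy = (-1401/4624) / (-1401/1156) = 1/4 ✓

α = 1/4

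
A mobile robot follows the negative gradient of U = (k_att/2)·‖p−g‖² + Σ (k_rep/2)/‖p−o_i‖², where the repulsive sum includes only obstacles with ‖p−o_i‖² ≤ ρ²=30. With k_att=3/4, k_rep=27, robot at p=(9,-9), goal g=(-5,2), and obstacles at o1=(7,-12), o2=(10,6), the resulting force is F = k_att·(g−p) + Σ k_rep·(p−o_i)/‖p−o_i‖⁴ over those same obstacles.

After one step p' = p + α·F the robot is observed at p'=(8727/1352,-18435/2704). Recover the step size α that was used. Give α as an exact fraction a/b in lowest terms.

α = 1/4

F_att = 3/4·(g−p) = 3/4·(-14,11) = (-10.5000,8.2500)
o1: d²=13 ≤ ρ²=30; F_rep = 27·(2,3)/13² = (0.3195,0.4793)
o2: d²=226 > ρ²=30 → inactive
F = F_att + ΣF_rep = (-10.1805,8.7293)
Δp = p'−p = (-2.5451,2.1823); α = Δx/Fx = (-3441/1352) / (-3441/338) = 1/4
check: Δy/Fy = (5901/2704) / (5901/676) = 1/4 ✓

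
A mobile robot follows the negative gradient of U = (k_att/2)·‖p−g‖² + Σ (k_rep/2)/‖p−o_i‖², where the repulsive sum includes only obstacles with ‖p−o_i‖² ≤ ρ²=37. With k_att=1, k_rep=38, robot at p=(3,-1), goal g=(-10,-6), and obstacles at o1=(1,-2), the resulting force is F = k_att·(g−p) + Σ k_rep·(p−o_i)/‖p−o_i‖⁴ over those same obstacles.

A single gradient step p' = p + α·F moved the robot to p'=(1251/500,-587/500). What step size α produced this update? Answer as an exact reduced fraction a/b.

α = 1/20

F_att = 1·(g−p) = 1·(-13,-5) = (-13.0000,-5.0000)
o1: d²=5 ≤ ρ²=37; F_rep = 38·(2,1)/5² = (3.0400,1.5200)
F = F_att + ΣF_rep = (-9.9600,-3.4800)
Δp = p'−p = (-0.4980,-0.1740); α = Δx/Fx = (-249/500) / (-249/25) = 1/20
check: Δy/Fy = (-87/500) / (-87/25) = 1/20 ✓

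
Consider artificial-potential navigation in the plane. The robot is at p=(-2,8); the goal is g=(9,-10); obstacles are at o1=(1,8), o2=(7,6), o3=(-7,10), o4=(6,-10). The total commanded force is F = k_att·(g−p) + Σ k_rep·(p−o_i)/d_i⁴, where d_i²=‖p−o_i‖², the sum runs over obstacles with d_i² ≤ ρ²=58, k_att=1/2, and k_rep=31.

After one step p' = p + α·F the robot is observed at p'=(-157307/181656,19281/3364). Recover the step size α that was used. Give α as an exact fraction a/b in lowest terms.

F_att = 1/2·(g−p) = 1/2·(11,-18) = (5.5000,-9.0000)
o1: d²=9 ≤ ρ²=58; F_rep = 31·(-3,0)/9² = (-1.1481,0.0000)
o2: d²=85 > ρ²=58 → inactive
o3: d²=29 ≤ ρ²=58; F_rep = 31·(5,-2)/29² = (0.1843,-0.0737)
o4: d²=388 > ρ²=58 → inactive
F = F_att + ΣF_rep = (4.5362,-9.0737)
Δp = p'−p = (1.1340,-2.2684); α = Δx/Fx = (206005/181656) / (206005/45414) = 1/4
check: Δy/Fy = (-7631/3364) / (-7631/841) = 1/4 ✓

α = 1/4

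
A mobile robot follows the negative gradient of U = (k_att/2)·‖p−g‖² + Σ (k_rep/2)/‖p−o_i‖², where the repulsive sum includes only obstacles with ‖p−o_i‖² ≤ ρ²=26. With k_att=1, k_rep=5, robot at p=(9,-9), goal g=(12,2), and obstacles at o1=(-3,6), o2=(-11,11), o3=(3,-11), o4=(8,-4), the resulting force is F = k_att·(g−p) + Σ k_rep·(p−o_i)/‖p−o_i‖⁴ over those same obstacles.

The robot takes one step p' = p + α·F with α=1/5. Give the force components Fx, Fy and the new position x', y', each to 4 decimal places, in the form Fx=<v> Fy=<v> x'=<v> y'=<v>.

F_att = 1·(g−p) = 1·(3,11) = (3.0000,11.0000)
o1: d²=369 > ρ²=26 → inactive
o2: d²=800 > ρ²=26 → inactive
o3: d²=40 > ρ²=26 → inactive
o4: d²=26 ≤ ρ²=26; F_rep = 5·(1,-5)/26² = (0.0074,-0.0370)
F = F_att + ΣF_rep = (3.0074,10.9630)
p' = p + 1/5·F = (9.6015,-6.8074)

Fx=3.0074 Fy=10.9630 x'=9.6015 y'=-6.8074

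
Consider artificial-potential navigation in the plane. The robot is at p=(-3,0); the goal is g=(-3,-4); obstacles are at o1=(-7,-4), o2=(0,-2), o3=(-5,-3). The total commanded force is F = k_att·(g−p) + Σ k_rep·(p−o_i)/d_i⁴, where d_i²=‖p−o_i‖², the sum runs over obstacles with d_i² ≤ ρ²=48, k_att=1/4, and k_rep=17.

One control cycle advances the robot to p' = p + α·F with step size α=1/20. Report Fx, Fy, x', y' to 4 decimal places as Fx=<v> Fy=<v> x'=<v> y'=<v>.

Fx=-0.0342 Fy=-0.4306 x'=-3.0017 y'=-0.0215

F_att = 1/4·(g−p) = 1/4·(0,-4) = (0.0000,-1.0000)
o1: d²=32 ≤ ρ²=48; F_rep = 17·(4,4)/32² = (0.0664,0.0664)
o2: d²=13 ≤ ρ²=48; F_rep = 17·(-3,2)/13² = (-0.3018,0.2012)
o3: d²=13 ≤ ρ²=48; F_rep = 17·(2,3)/13² = (0.2012,0.3018)
F = F_att + ΣF_rep = (-0.0342,-0.4306)
p' = p + 1/20·F = (-3.0017,-0.0215)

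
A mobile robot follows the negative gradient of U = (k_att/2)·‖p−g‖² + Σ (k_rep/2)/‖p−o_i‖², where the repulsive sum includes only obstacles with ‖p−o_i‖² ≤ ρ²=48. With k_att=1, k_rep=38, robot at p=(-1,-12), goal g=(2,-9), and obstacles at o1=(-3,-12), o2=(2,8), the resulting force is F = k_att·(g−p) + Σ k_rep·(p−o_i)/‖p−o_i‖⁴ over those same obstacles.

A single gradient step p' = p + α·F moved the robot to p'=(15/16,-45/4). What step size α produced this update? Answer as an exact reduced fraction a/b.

F_att = 1·(g−p) = 1·(3,3) = (3.0000,3.0000)
o1: d²=4 ≤ ρ²=48; F_rep = 38·(2,0)/4² = (4.7500,0.0000)
o2: d²=409 > ρ²=48 → inactive
F = F_att + ΣF_rep = (7.7500,3.0000)
Δp = p'−p = (1.9375,0.7500); α = Δx/Fx = (31/16) / (31/4) = 1/4
check: Δy/Fy = (3/4) / (3) = 1/4 ✓

α = 1/4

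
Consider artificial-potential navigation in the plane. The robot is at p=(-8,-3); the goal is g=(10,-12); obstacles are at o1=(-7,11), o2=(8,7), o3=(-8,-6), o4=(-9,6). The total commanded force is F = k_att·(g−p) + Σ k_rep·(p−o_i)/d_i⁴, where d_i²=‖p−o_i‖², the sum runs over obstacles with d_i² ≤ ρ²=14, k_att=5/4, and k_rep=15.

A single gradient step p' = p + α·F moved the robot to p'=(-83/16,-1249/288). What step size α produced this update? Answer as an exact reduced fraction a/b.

F_att = 5/4·(g−p) = 5/4·(18,-9) = (22.5000,-11.2500)
o1: d²=197 > ρ²=14 → inactive
o2: d²=356 > ρ²=14 → inactive
o3: d²=9 ≤ ρ²=14; F_rep = 15·(0,3)/9² = (0.0000,0.5556)
o4: d²=82 > ρ²=14 → inactive
F = F_att + ΣF_rep = (22.5000,-10.6944)
Δp = p'−p = (2.8125,-1.3368); α = Δx/Fx = (45/16) / (45/2) = 1/8
check: Δy/Fy = (-385/288) / (-385/36) = 1/8 ✓

α = 1/8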